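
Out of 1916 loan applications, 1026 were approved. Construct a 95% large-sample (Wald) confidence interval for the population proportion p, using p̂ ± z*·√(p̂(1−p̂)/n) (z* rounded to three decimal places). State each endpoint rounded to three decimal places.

(0.513, 0.558)

With x = 1026 successes in n = 1916, p̂ = 0.53549.
SE = √(p̂(1−p̂)/n) = √(0.248740/1916) = 0.011394.
z* = 1.960 at the 95% level.
Margin = 1.960·0.011394 = 0.02233.
Interval: 0.53549 ± 0.02233 → (0.513, 0.558).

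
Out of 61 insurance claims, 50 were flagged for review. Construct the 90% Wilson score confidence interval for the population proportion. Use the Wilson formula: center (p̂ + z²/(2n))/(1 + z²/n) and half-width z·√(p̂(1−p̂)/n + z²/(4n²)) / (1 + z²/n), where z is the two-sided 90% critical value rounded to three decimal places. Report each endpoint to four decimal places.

(0.7257, 0.8865)

p̂ = 50/61 = 0.81967; z = 1.645, so z² = 2.706025.
Denominator 1 + z²/n = 1 + 2.706025/61 = 1.044361.
Adjusted center: (0.81967 + z²/(2n))/1.044361 = 0.80609.
Radicand: p̂(1−p̂)/n + z²/(4n²) = 0.002423110 + 0.000181808 = 0.002604918.
Half-width = 1.645·√0.002604918/1.044361 = 0.08039.
Interval: 0.80609 ± 0.08039 → (0.7257, 0.8865).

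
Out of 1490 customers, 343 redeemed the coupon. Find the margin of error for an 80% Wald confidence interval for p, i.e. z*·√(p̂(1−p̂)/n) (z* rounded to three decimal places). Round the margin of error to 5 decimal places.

The sample proportion is 343/1490 = 0.23020.
SE = √(p̂(1−p̂)/n) = √(0.177209/1490) = 0.010906.
z* = 1.282 at the 80% level.
So ME = 0.01398.

ME = 0.01398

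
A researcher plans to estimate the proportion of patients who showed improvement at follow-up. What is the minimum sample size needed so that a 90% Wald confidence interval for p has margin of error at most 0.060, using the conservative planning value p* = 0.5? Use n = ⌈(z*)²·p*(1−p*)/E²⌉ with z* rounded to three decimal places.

The 90% critical value is z* = 1.645.
p*(1−p*) = 0.50·0.50 = 0.2500.
(z*)²·p*(1−p*)/E² = 2.706025·0.2500/0.003600 = 187.918.
Rounding up, n = 188.

n = 188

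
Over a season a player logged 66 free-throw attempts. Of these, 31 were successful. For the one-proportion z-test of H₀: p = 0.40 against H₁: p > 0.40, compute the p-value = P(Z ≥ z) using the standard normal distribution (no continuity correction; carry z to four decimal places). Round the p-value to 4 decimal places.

Sample proportion p̂ = 31/66 = 0.46970.
Null standard error: √(0.40·0.60/66) = √0.003636364 = 0.060302.
Test statistic (full precision, shown to 4 dp): z = (31/66 − 0.40)/SE₀ ≈ 1.1558.
p-value = P(Z ≥ z) with z = 1.1558 → 0.1239.

p-value = 0.1239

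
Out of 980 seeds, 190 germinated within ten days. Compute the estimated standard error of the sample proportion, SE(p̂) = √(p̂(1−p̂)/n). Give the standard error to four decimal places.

SE = 0.0126

p̂ = 190/980 = 0.19388.
p̂(1−p̂) = 0.19388·0.80612 = 0.156291.
SE = √(0.156291/980) = √0.000159481 = 0.0126.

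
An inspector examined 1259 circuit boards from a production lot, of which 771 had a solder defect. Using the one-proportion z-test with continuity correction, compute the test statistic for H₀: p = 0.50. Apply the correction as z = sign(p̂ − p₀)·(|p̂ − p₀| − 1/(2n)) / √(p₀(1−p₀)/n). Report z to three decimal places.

z = 7.948

The sample proportion is 771/1259 = 0.61239. p̂ − p₀ = 0.112391.
Continuity correction 1/(2n) = 1/2518 = 0.000397.
Corrected numerator: |0.112391| − 0.000397 = 0.111994.
Null standard error: √(0.50·0.50/1259) = √0.000198570 = 0.014091.
z = +0.111994/0.014091 = 7.948.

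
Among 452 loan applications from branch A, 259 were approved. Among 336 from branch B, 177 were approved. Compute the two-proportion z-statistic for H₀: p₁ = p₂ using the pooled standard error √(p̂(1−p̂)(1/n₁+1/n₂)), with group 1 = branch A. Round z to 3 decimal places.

p̂₁ = 259/452 = 0.57301, p̂₂ = 177/336 = 0.52679.
Pooling: p̂ = 436/788 = 0.55330.
Pooled SE = √[0.2471592·0.00518858] ≈ 0.035811.
z = 0.04622/0.035811 = 1.291.

z = 1.291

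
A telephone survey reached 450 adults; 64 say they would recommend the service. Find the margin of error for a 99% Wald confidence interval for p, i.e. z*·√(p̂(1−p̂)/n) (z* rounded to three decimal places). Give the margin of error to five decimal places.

ME = 0.04241

The sample proportion is 64/450 = 0.14222.
SE = √(p̂(1−p̂)/n) = √(0.121995/450) = 0.016465.
The 99% critical value is z* = 2.576.
ME = 2.576·0.016465 = 0.04241.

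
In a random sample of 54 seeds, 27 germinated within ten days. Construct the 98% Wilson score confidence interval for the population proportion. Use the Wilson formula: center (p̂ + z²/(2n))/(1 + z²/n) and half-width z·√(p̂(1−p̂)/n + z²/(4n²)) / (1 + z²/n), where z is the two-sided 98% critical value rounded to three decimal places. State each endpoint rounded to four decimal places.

(0.3491, 0.6509)

Here p̂ = 27/54 = 0.50000 and z = 2.326 (z² = 5.410276).
Denominator 1 + z²/n = 1 + 5.410276/54 = 1.100190.
Center = (0.50000 + 0.050095)/1.100190 = 0.50000.
Radicand: p̂(1−p̂)/n + z²/(4n²) = 0.004629630 + 0.000463844 = 0.005093474.
Half-width = 2.326·√0.005093474/1.100190 = 0.15089.
Interval: 0.50000 ± 0.15089 → (0.3491, 0.6509).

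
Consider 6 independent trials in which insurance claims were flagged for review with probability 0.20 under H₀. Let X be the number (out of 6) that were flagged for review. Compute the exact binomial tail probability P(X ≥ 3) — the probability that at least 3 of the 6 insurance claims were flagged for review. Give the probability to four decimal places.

P = 0.0989

X ~ Binomial(n=6, p=0.20).
P(X ≥ 3) = C(6,3)·0.20^3·0.80^3 + C(6,4)·0.20^4·0.80^2 + C(6,5)·0.20^5·0.80^1 + C(6,6)·0.20^6·0.80^0.
= 0.081920 + 0.015360 + 0.001536 + 0.000064 = 0.0989.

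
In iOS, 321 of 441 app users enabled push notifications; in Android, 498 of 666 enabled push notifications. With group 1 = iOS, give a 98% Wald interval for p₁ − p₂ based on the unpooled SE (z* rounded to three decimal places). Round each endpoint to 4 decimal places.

(-0.0828, 0.0431)

p̂₁ = 321/441 = 0.72789, p̂₂ = 498/666 = 0.74775; p̂₁ − p̂₂ = -0.01986.
SE = √(0.000449128 + 0.000283215) = √0.000732343 = 0.027062.
z* = 2.326 at the 98% level. Margin of error = 0.06295.
So the interval runs from -0.0828 to 0.0431.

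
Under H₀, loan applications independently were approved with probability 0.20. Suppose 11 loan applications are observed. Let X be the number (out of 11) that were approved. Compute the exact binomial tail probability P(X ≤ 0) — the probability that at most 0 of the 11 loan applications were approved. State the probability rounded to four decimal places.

X ~ Binomial(n=11, p=0.20).
P(X ≤ 0) = C(11,0)·0.20^0·0.80^11.
= 0.085899 = 0.0859.

P = 0.0859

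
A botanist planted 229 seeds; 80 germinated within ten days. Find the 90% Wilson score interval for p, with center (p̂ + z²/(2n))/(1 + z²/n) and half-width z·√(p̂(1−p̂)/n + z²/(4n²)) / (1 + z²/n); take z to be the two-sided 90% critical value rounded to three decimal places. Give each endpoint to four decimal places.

(0.2996, 0.4027)

Here p̂ = 80/229 = 0.34934 and z = 1.645 (z² = 2.706025).
1 + z²/n = 1.011817.
Adjusted center: (0.34934 + z²/(2n))/1.011817 = 0.35110.
Radicand: p̂(1−p̂)/n + z²/(4n²) = 0.000992590 + 0.000012900 = 0.001005490.
Half-width = 1.645·√0.001005490/1.011817 = 0.05155.
Interval: 0.35110 ± 0.05155 → (0.2996, 0.4027).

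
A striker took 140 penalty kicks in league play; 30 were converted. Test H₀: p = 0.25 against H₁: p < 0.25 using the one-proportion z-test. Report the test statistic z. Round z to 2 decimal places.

z = -0.98

Sample proportion p̂ = 30/140 = 0.21429.
Under H₀, SE = √(p₀(1−p₀)/n) = √(0.25·0.75/140) = √0.001339286 = 0.036596.
z = (p̂ − p₀)/SE = (0.21429 − 0.25)/0.036596 = -0.98.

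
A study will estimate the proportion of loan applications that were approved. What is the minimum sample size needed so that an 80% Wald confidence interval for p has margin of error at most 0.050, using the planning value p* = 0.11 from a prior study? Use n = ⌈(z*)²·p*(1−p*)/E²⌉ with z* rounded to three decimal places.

z* = 1.282 at the 80% level.
p*(1−p*) = 0.11·0.89 = 0.0979.
Required n before rounding: 1.643524 × 0.0979 / 0.050² = 64.360.
Rounding up, n = 65.

n = 65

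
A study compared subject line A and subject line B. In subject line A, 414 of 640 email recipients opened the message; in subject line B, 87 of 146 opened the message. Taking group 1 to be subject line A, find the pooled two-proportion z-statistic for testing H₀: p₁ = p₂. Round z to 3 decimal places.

z = 1.156

p̂₁ = 414/640 = 0.64687, p̂₂ = 87/146 = 0.59589.
Pooling: p̂ = 501/786 = 0.63740.
SE = √[p̂(1−p̂)(1/n₁+1/n₂)] = √[0.63740·0.36260·(1/640+1/146)] ≈ 0.044092.
z = (p̂₁ − p̂₂)/SE = (0.64687 − 0.59589)/0.044092 = 0.05098/0.044092 = 1.156.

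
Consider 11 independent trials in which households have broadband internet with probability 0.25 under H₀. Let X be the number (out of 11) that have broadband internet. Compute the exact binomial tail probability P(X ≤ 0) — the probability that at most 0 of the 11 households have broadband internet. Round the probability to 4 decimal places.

P = 0.0422

X ~ Binomial(n=11, p=0.25).
P(X ≤ 0) = C(11,0)·0.25^0·0.75^11.
= 0.042235 = 0.0422.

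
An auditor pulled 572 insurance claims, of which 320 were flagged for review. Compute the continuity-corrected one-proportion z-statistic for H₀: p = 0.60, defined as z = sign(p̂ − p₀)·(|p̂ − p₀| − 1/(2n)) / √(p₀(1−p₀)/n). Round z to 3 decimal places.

p̂ = 320/572 = 0.55944. p̂ − p₀ = -0.040559.
Continuity correction 1/(2n) = 1/1144 = 0.000874.
Corrected numerator: |-0.040559| − 0.000874 = 0.039685.
SE₀ = √(0.60·0.40/572) = 0.020484.
z = (−)0.039685/0.020484 = -1.937.

z = -1.937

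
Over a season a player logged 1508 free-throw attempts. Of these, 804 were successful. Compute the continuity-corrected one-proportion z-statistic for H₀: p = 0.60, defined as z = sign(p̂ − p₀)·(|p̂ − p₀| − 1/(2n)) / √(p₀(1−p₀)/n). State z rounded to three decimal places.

z = -5.272

p̂ = 804/1508 = 0.53316. p̂ − p₀ = -0.066844.
1/(2n) = 0.000332.
Corrected numerator: |-0.066844| − 0.000332 = 0.066512.
Null standard error: √(0.60·0.40/1508) = √0.000159151 = 0.012616.
z = (−)0.066512/0.012616 = -5.272.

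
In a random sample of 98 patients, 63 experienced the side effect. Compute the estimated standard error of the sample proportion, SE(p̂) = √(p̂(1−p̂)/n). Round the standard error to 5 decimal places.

SE = 0.04840

With x = 63 successes in n = 98, p̂ = 0.64286.
p̂(1−p̂) = 0.64286·0.35714 = 0.229591.
SE = √(0.229591/98) = 0.04840.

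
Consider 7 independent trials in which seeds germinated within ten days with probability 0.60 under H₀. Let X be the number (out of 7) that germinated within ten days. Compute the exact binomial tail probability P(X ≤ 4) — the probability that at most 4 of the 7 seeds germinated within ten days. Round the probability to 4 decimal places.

P = 0.5801

X is binomial with n = 7 and p = 0.60.
P(X ≤ 4) = Σ_{j=0}^{4} C(7,j)·0.60^j·0.40^{7−j}.
= 0.001638 + 0.017203 + 0.077414 + 0.193536 + 0.290304 = 0.5801.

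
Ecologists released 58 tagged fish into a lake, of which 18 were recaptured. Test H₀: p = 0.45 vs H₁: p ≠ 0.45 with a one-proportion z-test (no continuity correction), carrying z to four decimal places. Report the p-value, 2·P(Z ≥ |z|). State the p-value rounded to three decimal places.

The sample proportion is 18/58 = 0.31034.
Under H₀, SE = √(p₀(1−p₀)/n) = √(0.45·0.55/58) = √0.004267241 = 0.065324.
Test statistic (full precision, shown to 4 dp): z = (18/58 − 0.45)/SE₀ ≈ -2.1379.
From the standard normal, 2·P(Z ≥ |z|) = 0.033.

p-value = 0.033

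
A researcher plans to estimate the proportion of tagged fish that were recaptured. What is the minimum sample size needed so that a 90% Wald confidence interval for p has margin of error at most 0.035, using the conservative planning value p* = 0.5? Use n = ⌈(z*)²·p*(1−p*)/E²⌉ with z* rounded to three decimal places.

n = 553

The 90% critical value is z* = 1.645.
p*(1−p*) = 0.50·0.50 = 0.2500.
Required n before rounding: 2.706025 × 0.2500 / 0.035² = 552.250.
⌈552.250⌉ = 553.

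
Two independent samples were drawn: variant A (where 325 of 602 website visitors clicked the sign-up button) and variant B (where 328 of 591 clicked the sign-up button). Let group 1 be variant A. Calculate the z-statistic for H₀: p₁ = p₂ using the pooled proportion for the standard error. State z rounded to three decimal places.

p̂₁ = 325/602 = 0.53987, p̂₂ = 328/591 = 0.55499.
Pooling: p̂ = 653/1193 = 0.54736.
Pooled SE = √[0.2477571·0.00335318] ≈ 0.028823.
z = (p̂₁ − p̂₂)/SE = (0.53987 − 0.55499)/0.028823 = -0.01512/0.028823 = -0.525.

z = -0.525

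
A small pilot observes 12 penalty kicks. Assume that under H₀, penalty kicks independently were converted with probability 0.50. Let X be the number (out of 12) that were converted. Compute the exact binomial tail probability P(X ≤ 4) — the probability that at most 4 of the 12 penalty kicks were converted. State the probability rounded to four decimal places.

P = 0.1938

X ~ Binomial(n=12, p=0.50).
P(X ≤ 4) = Σ_{j=0}^{4} C(12,j)·0.50^j·0.50^{12−j}.
= 0.000244 + 0.002930 + 0.016113 + 0.053711 + 0.120850 = 0.1938.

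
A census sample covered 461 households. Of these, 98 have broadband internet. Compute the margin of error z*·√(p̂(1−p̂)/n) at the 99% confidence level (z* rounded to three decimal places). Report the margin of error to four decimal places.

ME = 0.0491

The sample proportion is 98/461 = 0.21258.
Standard error of p̂: √(0.167391/461) = √0.000363103 = 0.019055.
For 99% confidence, z* = 2.576.
Margin of error = z*·SE = 2.576 × 0.019055 = 0.0491.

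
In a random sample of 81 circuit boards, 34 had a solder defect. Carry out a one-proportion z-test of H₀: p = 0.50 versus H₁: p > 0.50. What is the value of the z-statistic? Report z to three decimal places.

z = -1.444

p̂ = 34/81 = 0.41975.
Null standard error: √(0.50·0.50/81) = √0.003086420 = 0.055556.
z = (0.41975 − 0.50)/0.055556 = -0.08025/0.055556 = -1.444.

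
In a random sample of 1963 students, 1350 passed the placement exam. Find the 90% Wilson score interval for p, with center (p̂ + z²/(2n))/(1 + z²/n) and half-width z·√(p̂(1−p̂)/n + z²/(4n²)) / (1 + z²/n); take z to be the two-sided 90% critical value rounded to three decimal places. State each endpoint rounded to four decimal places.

(0.6703, 0.7047)

Here p̂ = 1350/1963 = 0.68772 and z = 1.645 (z² = 2.706025).
Denominator 1 + z²/n = 1 + 2.706025/1963 = 1.001379.
Adjusted center: (0.68772 + z²/(2n))/1.001379 = 0.68746.
Radicand: p̂(1−p̂)/n + z²/(4n²) = 0.000109404 + 0.000000176 = 0.000109580.
Half-width = z·√(radicand)/denom = 1.645·0.010468/1.001379 = 0.01720.
So the interval runs from 0.6703 to 0.7047.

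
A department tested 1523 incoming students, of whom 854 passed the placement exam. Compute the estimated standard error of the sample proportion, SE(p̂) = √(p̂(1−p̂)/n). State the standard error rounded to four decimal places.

SE = 0.0127

Sample proportion p̂ = 854/1523 = 0.56074.
p̂(1−p̂) = 0.56074·0.43926 = 0.246311.
SE = √(0.246311/1523) = 0.0127.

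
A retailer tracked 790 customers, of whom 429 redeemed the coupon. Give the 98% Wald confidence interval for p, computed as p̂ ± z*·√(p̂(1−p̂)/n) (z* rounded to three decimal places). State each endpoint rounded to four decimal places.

(0.5018, 0.5843)

Sample proportion p̂ = 429/790 = 0.54304.
Standard error of p̂: √(0.248148/790) = √0.000314111 = 0.017723.
The 98% critical value is z* = 2.326.
Margin = 2.326·0.017723 = 0.04122.
So the interval runs from 0.5018 to 0.5843.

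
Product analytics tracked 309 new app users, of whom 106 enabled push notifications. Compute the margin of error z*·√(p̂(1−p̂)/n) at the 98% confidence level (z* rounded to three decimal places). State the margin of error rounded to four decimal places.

p̂ = 106/309 = 0.34304.
SE(p̂) = √(0.34304·0.65696/309) = 0.027006.
The 98% critical value is z* = 2.326.
So ME = 0.0628.

ME = 0.0628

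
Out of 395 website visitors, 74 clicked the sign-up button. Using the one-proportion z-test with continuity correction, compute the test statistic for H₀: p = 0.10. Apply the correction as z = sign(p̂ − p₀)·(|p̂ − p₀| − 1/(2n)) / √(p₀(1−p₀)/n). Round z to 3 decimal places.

With x = 74 successes in n = 395, p̂ = 0.18734. p̂ − p₀ = 0.087342.
1/(2n) = 0.001266.
Corrected numerator: |0.087342| − 0.001266 = 0.086076.
Under H₀, SE = √(p₀(1−p₀)/n) = √(0.10·0.90/395) = √0.000227848 = 0.015095.
z = +0.086076/0.015095 = 5.702.

z = 5.702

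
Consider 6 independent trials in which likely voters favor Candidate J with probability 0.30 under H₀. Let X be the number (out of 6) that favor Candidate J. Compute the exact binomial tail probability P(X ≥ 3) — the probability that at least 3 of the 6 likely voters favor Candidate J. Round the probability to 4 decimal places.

P = 0.2557

X ~ Binomial(n=6, p=0.30).
P(X ≥ 3) = C(6,3)·0.30^3·0.70^3 + C(6,4)·0.30^4·0.70^2 + C(6,5)·0.30^5·0.70^1 + C(6,6)·0.30^6·0.70^0.
= 0.185220 + 0.059535 + 0.010206 + 0.000729 = 0.2557.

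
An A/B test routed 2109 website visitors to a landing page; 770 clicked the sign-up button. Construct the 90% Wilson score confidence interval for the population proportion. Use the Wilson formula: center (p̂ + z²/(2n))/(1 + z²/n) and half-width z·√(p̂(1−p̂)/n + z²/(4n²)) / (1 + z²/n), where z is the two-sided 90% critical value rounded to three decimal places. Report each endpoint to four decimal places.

(0.3480, 0.3825)

p̂ = 770/2109 = 0.36510; z = 1.645, so z² = 2.706025.
Denominator 1 + z²/n = 1 + 2.706025/2109 = 1.001283.
Center = (0.36510 + 0.000642)/1.001283 = 0.36527.
Radicand: p̂(1−p̂)/n + z²/(4n²) = 0.000109911 + 0.000000152 = 0.000110063.
Half-width = 1.645·√0.000110063/1.001283 = 0.01724.
Interval: 0.36527 ± 0.01724 → (0.3480, 0.3825).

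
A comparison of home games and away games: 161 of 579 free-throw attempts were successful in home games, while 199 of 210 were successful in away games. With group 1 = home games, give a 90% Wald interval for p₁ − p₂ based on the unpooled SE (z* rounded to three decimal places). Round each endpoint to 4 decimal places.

(-0.7093, -0.6298)

p̂₁ = 0.27807, p̂₂ = 0.94762, so the observed difference is -0.66955.
SE = √(0.000346710 + 0.000236368) = √0.000583078 = 0.024147.
The 90% critical value is z* = 1.645. Margin = 1.645·0.024147 = 0.03972.
Interval: -0.66955 ± 0.03972 → (-0.7093, -0.6298).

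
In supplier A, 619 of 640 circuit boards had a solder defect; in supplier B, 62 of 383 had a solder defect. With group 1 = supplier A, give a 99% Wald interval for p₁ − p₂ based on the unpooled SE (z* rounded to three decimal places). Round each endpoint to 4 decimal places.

p̂₁ = 0.96719, p̂₂ = 0.16188, so the observed difference is 0.80531.
Unpooled SE = √(p̂₁(1−p̂₁)/n₁ + p̂₂(1−p̂₂)/n₂) = √(0.000049587 + 0.000354242) = 0.020096.
For 99% confidence, z* = 2.576. Margin of error = 0.05177.
So the interval runs from 0.7535 to 0.8571.

(0.7535, 0.8571)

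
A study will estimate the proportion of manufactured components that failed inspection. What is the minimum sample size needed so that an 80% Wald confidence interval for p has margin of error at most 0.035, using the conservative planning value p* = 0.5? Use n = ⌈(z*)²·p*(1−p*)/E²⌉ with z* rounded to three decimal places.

n = 336

The 80% critical value is z* = 1.282.
p*(1−p*) = 0.50·0.50 = 0.2500.
Required n before rounding: 1.643524 × 0.2500 / 0.035² = 335.413.
⌈335.413⌉ = 336.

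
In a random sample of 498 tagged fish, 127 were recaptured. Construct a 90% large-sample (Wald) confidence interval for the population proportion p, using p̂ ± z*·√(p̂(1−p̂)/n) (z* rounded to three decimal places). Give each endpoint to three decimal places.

(0.223, 0.287)

With x = 127 successes in n = 498, p̂ = 0.25502.
SE(p̂) = √(0.25502·0.74498/498) = 0.019532.
The 90% critical value is z* = 1.645.
Margin of error: 1.645 × 0.019532 = 0.03213.
Interval: 0.25502 ± 0.03213 → (0.223, 0.287).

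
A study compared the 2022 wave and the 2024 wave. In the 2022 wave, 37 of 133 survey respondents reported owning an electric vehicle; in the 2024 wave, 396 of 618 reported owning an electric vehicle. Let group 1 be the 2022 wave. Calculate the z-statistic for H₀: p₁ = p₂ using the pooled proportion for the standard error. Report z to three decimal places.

z = -7.677

Sample proportions: p̂₁ = 37/133 = 0.27820 and p̂₂ = 396/618 = 0.64078.
Pooling: p̂ = 433/751 = 0.57656.
Pooled SE = √[0.2441379·0.00913692] ≈ 0.047230.
z = -0.36258/0.047230 = -7.677.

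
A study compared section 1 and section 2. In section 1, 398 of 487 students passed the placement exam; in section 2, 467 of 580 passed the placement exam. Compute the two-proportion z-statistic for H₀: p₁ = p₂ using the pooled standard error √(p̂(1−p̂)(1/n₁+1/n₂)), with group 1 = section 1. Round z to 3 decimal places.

Sample proportions: p̂₁ = 398/487 = 0.81725 and p̂₂ = 467/580 = 0.80517.
Pooling: p̂ = 865/1067 = 0.81068.
SE = √[p̂(1−p̂)(1/n₁+1/n₂)] = √[0.81068·0.18932·(1/487+1/580)] ≈ 0.024078.
z = (p̂₁ − p̂₂)/SE = (0.81725 − 0.80517)/0.024078 = 0.01208/0.024078 = 0.502.

z = 0.502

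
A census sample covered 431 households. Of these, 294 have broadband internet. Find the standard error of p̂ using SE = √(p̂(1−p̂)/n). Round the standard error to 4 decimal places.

SE = 0.0224

With x = 294 successes in n = 431, p̂ = 0.68213.
p̂(1−p̂) = 0.68213·0.31787 = 0.216829.
Dividing by n and taking the root: √0.000503084 = 0.0224.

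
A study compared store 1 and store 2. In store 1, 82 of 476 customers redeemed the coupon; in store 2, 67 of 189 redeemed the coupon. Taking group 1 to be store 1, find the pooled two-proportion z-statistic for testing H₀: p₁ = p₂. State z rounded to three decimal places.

p̂₁ = 82/476 = 0.17227, p̂₂ = 67/189 = 0.35450.
Pooling: p̂ = 149/665 = 0.22406.
Pooled SE = √[0.1738572·0.00739185] ≈ 0.035849.
z = -0.18223/0.035849 = -5.083.

z = -5.083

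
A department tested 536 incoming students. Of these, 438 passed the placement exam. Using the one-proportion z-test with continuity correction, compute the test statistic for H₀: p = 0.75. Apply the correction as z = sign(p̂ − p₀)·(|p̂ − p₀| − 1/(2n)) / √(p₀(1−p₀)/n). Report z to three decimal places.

p̂ = 438/536 = 0.81716. p̂ − p₀ = 0.067164.
1/(2n) = 0.000933.
Corrected numerator: |0.067164| − 0.000933 = 0.066231.
SE₀ = √(0.75·0.25/536) = 0.018703.
z = +0.066231/0.018703 = 3.541.

z = 3.541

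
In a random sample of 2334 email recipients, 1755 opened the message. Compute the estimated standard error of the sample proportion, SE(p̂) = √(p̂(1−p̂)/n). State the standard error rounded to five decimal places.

Sample proportion p̂ = 1755/2334 = 0.75193.
p̂(1−p̂) = 0.186531.
Dividing by n and taking the root: √0.000079919 = 0.00894.

SE = 0.00894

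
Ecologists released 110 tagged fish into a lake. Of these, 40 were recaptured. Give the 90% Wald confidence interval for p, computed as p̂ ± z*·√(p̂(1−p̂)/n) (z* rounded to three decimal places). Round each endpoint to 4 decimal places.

The sample proportion is 40/110 = 0.36364.
SE = √(p̂(1−p̂)/n) = √(0.231405/110) = 0.045866.
The 90% critical value is z* = 1.645.
Margin = 1.645·0.045866 = 0.07545.
So the interval runs from 0.2882 to 0.4391.

(0.2882, 0.4391)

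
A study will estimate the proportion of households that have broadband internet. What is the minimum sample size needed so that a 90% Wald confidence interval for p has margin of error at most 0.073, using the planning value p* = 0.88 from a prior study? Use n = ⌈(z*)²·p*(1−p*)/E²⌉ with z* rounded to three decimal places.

For 90% confidence, z* = 1.645.
p*(1−p*) = 0.88·0.12 = 0.1056.
(z*)²·p*(1−p*)/E² = 2.706025·0.1056/0.005329 = 53.623.
Rounding up, n = 54.

n = 54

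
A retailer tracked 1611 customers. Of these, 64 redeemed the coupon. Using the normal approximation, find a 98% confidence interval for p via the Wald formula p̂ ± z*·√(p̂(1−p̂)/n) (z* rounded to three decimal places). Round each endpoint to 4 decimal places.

Sample proportion p̂ = 64/1611 = 0.03973.
Standard error of p̂: √(0.038149/1611) = √0.000023680 = 0.004866.
The 98% critical value is z* = 2.326.
Margin of error: 2.326 × 0.004866 = 0.01132.
So the interval runs from 0.0284 to 0.0510.

(0.0284, 0.0510)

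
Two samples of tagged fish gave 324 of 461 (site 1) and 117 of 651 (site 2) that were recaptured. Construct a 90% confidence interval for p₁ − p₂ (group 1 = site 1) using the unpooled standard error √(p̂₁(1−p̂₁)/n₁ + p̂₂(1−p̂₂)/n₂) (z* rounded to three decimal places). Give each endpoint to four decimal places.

p̂₁ = 0.70282, p̂₂ = 0.17972, so the observed difference is 0.52310.
Unpooled SE = √(p̂₁(1−p̂₁)/n₁ + p̂₂(1−p̂₂)/n₂) = √(0.000453067 + 0.000226456) = 0.026068.
z* = 1.645 at the 90% level. Margin of error = 0.04288.
CI: 0.52310 ± 0.04288 = (0.4802, 0.5660).

(0.4802, 0.5660)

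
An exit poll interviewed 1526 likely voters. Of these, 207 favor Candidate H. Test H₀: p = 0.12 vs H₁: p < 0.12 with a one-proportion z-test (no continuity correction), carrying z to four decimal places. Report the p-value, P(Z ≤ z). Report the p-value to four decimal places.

p-value = 0.9700

Sample proportion p̂ = 207/1526 = 0.13565.
Under H₀, SE = √(p₀(1−p₀)/n) = √(0.12·0.88/1526) = √0.000069201 = 0.008319.
z = (p̂ − p₀)/SE = (207/1526 − 0.12)/0.008319 ≈ 1.8812.
p-value = P(Z ≤ z) with z = 1.8812 → 0.9700.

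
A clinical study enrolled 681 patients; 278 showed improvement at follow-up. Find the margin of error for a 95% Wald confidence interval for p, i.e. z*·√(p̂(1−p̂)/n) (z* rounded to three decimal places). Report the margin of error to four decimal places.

p̂ = 278/681 = 0.40822.
SE = √(p̂(1−p̂)/n) = √(0.241577/681) = 0.018835.
z* = 1.960 at the 95% level.
So ME = 0.0369.

ME = 0.0369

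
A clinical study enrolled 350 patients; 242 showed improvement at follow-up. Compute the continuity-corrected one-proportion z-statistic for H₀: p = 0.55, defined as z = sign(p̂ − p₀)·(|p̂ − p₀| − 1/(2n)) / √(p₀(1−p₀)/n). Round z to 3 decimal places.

With x = 242 successes in n = 350, p̂ = 0.69143. p̂ − p₀ = 0.141429.
1/(2n) = 0.001429.
Corrected numerator: |0.141429| − 0.001429 = 0.140000.
SE₀ = √(0.55·0.45/350) = 0.026592.
z = +0.140000/0.026592 = 5.265.

z = 5.265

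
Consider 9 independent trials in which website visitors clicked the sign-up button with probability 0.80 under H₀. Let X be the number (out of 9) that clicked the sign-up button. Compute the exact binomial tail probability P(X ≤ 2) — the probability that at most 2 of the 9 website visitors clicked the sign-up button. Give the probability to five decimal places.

X ~ Binomial(n=9, p=0.80).
P(X ≤ 2) = C(9,0)·0.80^0·0.20^9 + C(9,1)·0.80^1·0.20^8 + C(9,2)·0.80^2·0.20^7.
= 0.000001 + 0.000018 + 0.000295 = 0.00031.

P = 0.00031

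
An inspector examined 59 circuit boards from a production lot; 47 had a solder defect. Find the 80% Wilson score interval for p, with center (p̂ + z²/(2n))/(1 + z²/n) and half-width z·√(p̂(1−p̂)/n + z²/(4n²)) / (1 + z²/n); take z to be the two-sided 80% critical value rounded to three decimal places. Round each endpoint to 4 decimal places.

p̂ = 47/59 = 0.79661; z = 1.282, so z² = 1.643524.
1 + z²/n = 1.027856.
Adjusted center: (0.79661 + z²/(2n))/1.027856 = 0.78857.
Radicand: p̂(1−p̂)/n + z²/(4n²) = 0.002746142 + 0.000118035 = 0.002864177.
Half-width = 1.282·√0.002864177/1.027856 = 0.06675.
Interval: 0.78857 ± 0.06675 → (0.7218, 0.8553).

(0.7218, 0.8553)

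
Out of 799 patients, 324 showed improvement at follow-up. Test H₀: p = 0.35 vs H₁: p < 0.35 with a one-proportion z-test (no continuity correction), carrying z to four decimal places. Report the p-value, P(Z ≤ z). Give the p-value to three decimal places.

With x = 324 successes in n = 799, p̂ = 0.40551.
Null standard error: √(0.35·0.65/799) = √0.000284731 = 0.016874.
z = (p̂ − p₀)/SE = (324/799 − 0.35)/0.016874 ≈ 3.2895.
p-value = P(Z ≤ z) with z = 3.2895 → 0.999.

p-value = 0.999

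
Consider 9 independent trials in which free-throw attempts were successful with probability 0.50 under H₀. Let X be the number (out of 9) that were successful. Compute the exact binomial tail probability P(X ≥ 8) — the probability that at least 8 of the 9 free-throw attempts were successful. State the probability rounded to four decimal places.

X ~ Binomial(n=9, p=0.50).
P(X ≥ 8) = C(9,8)·0.50^8·0.50^1 + C(9,9)·0.50^9·0.50^0.
= 0.017578 + 0.001953 = 0.0195.

P = 0.0195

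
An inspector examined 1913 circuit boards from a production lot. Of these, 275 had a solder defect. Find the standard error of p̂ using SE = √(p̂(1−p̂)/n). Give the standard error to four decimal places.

SE = 0.0080

With x = 275 successes in n = 1913, p̂ = 0.14375.
p̂(1−p̂) = 0.123086.
SE = √(0.123086/1913) = 0.0080.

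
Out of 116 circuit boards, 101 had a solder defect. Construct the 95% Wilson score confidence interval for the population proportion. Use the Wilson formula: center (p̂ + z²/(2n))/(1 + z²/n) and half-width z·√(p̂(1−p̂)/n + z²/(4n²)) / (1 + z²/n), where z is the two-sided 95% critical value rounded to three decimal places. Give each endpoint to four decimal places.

(0.7976, 0.9200)

p̂ = 101/116 = 0.87069; z = 1.960, so z² = 3.841600.
1 + z²/n = 1.033117.
Center = (0.87069 + 0.016559)/1.033117 = 0.85881.
Radicand: p̂(1−p̂)/n + z²/(4n²) = 0.000970596 + 0.000071373 = 0.001041969.
Half-width = 1.960·√0.001041969/1.033117 = 0.06124.
Interval: 0.85881 ± 0.06124 → (0.7976, 0.9200).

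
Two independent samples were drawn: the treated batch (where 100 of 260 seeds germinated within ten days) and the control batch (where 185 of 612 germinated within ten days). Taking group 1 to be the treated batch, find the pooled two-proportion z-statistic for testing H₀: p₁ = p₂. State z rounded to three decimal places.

z = 2.371

p̂₁ = 100/260 = 0.38462, p̂₂ = 185/612 = 0.30229.
Pooled p̂ = (100+185)/(260+612) = 285/872 = 0.32683.
Pooled SE = √[0.2200138·0.00548014] ≈ 0.034723.
z = (p̂₁ − p̂₂)/SE = (0.38462 − 0.30229)/0.034723 = 0.08233/0.034723 = 2.371.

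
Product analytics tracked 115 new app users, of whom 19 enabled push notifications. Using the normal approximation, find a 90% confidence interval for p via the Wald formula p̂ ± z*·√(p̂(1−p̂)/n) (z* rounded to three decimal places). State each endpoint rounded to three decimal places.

The sample proportion is 19/115 = 0.16522.
Standard error of p̂: √(0.137921/115) = √0.001199310 = 0.034631.
The 90% critical value is z* = 1.645.
Margin = 1.645·0.034631 = 0.05697.
CI: 0.16522 ± 0.05697 = (0.108, 0.222).

(0.108, 0.222)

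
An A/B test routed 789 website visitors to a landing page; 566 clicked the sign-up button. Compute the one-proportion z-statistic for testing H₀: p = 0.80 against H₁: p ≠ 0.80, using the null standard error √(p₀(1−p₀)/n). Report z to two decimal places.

z = -5.80

p̂ = 566/789 = 0.71736.
SE₀ = √(0.80·0.20/789) = 0.014240.
Test statistic: z = -0.08264/0.014240 = -5.80.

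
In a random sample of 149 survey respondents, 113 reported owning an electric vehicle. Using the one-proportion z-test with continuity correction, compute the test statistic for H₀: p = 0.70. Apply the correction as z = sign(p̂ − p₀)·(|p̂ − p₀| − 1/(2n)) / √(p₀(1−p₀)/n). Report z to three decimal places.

z = 1.466

The sample proportion is 113/149 = 0.75839. p̂ − p₀ = 0.058389.
1/(2n) = 0.003356.
Corrected numerator: |0.058389| − 0.003356 = 0.055033.
SE₀ = √(0.70·0.30/149) = 0.037542.
z = (+)0.055033/0.037542 = 1.466.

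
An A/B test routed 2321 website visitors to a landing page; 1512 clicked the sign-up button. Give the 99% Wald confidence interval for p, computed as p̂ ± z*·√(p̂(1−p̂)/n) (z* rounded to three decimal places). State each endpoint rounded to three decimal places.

With x = 1512 successes in n = 2321, p̂ = 0.65144.
Standard error of p̂: √(0.227065/2321) = √0.000097831 = 0.009891.
For 99% confidence, z* = 2.576.
Margin = 2.576·0.009891 = 0.02548.
CI: 0.65144 ± 0.02548 = (0.626, 0.677).

(0.626, 0.677)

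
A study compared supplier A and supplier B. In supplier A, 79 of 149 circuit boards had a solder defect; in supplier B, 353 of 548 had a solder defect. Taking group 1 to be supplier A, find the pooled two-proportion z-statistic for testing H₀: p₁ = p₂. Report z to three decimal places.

Sample proportions: p̂₁ = 79/149 = 0.53020 and p̂₂ = 353/548 = 0.64416.
Pooled p̂ = (79+353)/(149+548) = 432/697 = 0.61980.
SE = √[p̂(1−p̂)(1/n₁+1/n₂)] = √[0.61980·0.38020·(1/149+1/548)] ≈ 0.044850.
z = (p̂₁ − p̂₂)/SE = (0.53020 − 0.64416)/0.044850 = -0.11396/0.044850 = -2.541.

z = -2.541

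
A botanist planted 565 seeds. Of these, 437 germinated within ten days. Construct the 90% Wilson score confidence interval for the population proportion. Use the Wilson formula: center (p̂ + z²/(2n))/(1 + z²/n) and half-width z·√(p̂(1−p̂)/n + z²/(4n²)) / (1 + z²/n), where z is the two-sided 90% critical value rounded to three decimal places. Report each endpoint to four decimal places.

(0.7432, 0.8011)

Here p̂ = 437/565 = 0.77345 and z = 1.645 (z² = 2.706025).
1 + z²/n = 1.004789.
Adjusted center: (0.77345 + z²/(2n))/1.004789 = 0.77215.
Radicand: p̂(1−p̂)/n + z²/(4n²) = 0.000310132 + 0.000002119 = 0.000312251.
Half-width = 1.645·√0.000312251/1.004789 = 0.02893.
So the interval runs from 0.7432 to 0.8011.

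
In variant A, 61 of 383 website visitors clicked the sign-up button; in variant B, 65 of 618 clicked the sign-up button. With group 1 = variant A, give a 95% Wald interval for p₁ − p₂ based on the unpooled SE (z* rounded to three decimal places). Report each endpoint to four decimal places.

(0.0102, 0.0980)

p̂₁ = 61/383 = 0.15927, p̂₂ = 65/618 = 0.10518; p̂₁ − p̂₂ = 0.05409.
SE = √(0.000349614 + 0.000152291) = √0.000501905 = 0.022403.
The 95% critical value is z* = 1.960. Margin = 1.960·0.022403 = 0.04391.
CI: 0.05409 ± 0.04391 = (0.0102, 0.0980).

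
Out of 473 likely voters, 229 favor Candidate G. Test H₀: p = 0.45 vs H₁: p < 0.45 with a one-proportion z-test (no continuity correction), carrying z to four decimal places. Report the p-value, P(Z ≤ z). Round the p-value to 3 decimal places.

p-value = 0.932

The sample proportion is 229/473 = 0.48414.
SE₀ = √(0.45·0.55/473) = 0.022875.
Test statistic (full precision, shown to 4 dp): z = (229/473 − 0.45)/SE₀ ≈ 1.4926.
From the standard normal, P(Z ≤ z) = 0.932.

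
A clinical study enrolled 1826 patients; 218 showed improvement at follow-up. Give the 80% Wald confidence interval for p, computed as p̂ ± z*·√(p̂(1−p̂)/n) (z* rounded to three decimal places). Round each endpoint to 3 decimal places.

p̂ = 218/1826 = 0.11939.
SE = √(p̂(1−p̂)/n) = √(0.105133/1826) = 0.007588.
The 80% critical value is z* = 1.282.
Margin of error: 1.282 × 0.007588 = 0.00973.
Interval: 0.11939 ± 0.00973 → (0.110, 0.129).

(0.110, 0.129)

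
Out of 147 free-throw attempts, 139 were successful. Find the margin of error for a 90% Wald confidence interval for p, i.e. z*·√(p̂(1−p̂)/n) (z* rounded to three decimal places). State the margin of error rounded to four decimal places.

Sample proportion p̂ = 139/147 = 0.94558.
SE(p̂) = √(0.94558·0.05442/147) = 0.018710.
z* = 1.645 at the 90% level.
ME = 1.645·0.018710 = 0.0308.

ME = 0.0308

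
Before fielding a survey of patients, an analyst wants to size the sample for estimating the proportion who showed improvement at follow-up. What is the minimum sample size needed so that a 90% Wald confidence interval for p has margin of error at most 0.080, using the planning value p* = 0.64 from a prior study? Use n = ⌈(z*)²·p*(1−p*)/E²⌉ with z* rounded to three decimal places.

For 90% confidence, z* = 1.645.
p*(1−p*) = 0.64·0.36 = 0.2304.
(z*)²·p*(1−p*)/E² = 2.706025·0.2304/0.006400 = 97.417.
Rounding up, n = 98.

n = 98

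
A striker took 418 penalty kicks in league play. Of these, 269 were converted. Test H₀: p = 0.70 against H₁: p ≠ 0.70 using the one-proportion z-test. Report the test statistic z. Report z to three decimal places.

z = -2.519

p̂ = 269/418 = 0.64354.
Under H₀, SE = √(p₀(1−p₀)/n) = √(0.70·0.30/418) = √0.000502392 = 0.022414.
z = (p̂ − p₀)/SE = (0.64354 − 0.70)/0.022414 = -2.519.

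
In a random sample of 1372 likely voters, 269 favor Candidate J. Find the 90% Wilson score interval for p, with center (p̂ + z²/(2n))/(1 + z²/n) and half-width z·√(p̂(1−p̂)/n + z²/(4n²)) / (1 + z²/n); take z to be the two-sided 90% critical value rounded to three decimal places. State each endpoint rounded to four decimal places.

p̂ = 269/1372 = 0.19606; z = 1.645, so z² = 2.706025.
Denominator 1 + z²/n = 1 + 2.706025/1372 = 1.001972.
Center = (0.19606 + 0.000986)/1.001972 = 0.19666.
Radicand: p̂(1−p̂)/n + z²/(4n²) = 0.000114886 + 0.000000359 = 0.000115245.
Half-width = 1.645·√0.000115245/1.001972 = 0.01762.
So the interval runs from 0.1790 to 0.2143.

(0.1790, 0.2143)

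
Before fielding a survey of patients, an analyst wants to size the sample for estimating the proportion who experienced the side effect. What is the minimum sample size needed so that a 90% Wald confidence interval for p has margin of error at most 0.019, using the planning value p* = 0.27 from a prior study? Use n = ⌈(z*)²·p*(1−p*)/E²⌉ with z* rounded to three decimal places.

n = 1478

z* = 1.645 at the 90% level.
p*(1−p*) = 0.27·0.73 = 0.1971.
(z*)²·p*(1−p*)/E² = 2.706025·0.1971/0.000361 = 1477.445.
Rounding up, n = 1478.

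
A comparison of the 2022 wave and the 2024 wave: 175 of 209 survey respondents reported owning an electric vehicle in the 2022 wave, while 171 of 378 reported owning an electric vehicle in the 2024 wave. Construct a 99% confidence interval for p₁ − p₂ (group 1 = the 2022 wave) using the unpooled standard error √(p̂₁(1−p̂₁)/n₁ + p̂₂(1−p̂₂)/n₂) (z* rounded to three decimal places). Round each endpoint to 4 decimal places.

p̂₁ = 175/209 = 0.83732, p̂₂ = 171/378 = 0.45238; p̂₁ − p̂₂ = 0.38494.
SE = √(0.000651746 + 0.000655377) = √0.001307123 = 0.036154.
For 99% confidence, z* = 2.576. Margin of error = 0.09313.
Interval: 0.38494 ± 0.09313 → (0.2918, 0.4781).

(0.2918, 0.4781)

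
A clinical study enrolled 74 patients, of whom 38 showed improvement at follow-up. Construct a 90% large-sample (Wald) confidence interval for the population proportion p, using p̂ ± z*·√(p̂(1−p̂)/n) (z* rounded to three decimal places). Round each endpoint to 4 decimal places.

(0.4179, 0.6091)

p̂ = 38/74 = 0.51351.
Standard error of p̂: √(0.249817/74) = √0.003375911 = 0.058103.
For 90% confidence, z* = 1.645.
Margin = 1.645·0.058103 = 0.09558.
CI: 0.51351 ± 0.09558 = (0.4179, 0.6091).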